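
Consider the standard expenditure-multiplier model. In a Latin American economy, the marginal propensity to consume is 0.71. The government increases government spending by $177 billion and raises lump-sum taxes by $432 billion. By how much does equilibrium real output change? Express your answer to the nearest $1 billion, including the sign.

−$447 billion

Expenditure multiplier = 1/(1 − MPC) = 1/(1 − 0.71) = 1/0.29 ≈ 3.448.
ΔG contributes k·ΔG = (+$177 billion) / 0.29 ≈ +$610.3 billion.
ΔT of +$432 billion changes first-round spending by −c·ΔT = −$306.72 billion, contributing k·(−c·ΔT) = (−$306.72 billion) / 0.29 ≈ −$1,057.7 billion.
Net ΔY = k(ΔG − c·ΔT) = (−$129.72 billion) / 0.29 ≈ −$447 billion.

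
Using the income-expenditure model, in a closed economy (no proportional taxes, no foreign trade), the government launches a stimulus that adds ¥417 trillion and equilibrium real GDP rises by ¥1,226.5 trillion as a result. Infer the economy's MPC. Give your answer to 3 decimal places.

Implied spending multiplier k = ΔY/ΔG = 1,226.5/417 ≈ 2.9412.
Since k = 1/(1 − MPC), MPC = 1 − 1/k = 1 − ΔG/ΔY = 1 − 417/1,226.5 ≈ 0.660.

0.660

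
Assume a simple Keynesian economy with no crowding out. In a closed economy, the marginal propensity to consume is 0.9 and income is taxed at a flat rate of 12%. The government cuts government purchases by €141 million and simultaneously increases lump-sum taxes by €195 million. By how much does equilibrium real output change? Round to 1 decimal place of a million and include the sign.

Expenditure multiplier = 1/(1 − c(1−t)) = 1/(1 − 0.9×0.88) = 1/0.208 ≈ 4.808.
ΔG contributes k·ΔG = (−€141 million) / 0.208 ≈ −€677.9 million.
ΔT of +€195 million changes first-round spending by −c·ΔT = −€175.5 million, contributing k·(−c·ΔT) = (−€175.5 million) / 0.208 ≈ −€843.8 million.
Net ΔY = k(ΔG − c·ΔT) = (−€316.5 million) / 0.208 ≈ −€1,521.6 million.

−€1,521.6 million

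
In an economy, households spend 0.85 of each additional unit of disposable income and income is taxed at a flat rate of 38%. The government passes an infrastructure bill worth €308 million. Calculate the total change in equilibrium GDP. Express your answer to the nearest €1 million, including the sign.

+€651 million

Expenditure multiplier = 1/(1 − c(1−t)) = 1/(1 − 0.85×0.62) = 1/0.473 ≈ 2.114.
ΔY = k × ΔG = (+€308 million) / 0.473 ≈ +€651 million.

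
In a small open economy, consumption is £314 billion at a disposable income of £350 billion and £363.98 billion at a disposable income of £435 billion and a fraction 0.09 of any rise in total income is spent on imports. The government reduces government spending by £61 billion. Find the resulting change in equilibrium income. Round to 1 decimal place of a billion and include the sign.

MPC = ΔC/ΔYd = (363.98 − 314)/(435 − 350) = 49.98/85 = 0.588.
Spending multiplier = 1/(1 − c + m) = 1/(1 − 0.588 + 0.09) = 1/0.502 ≈ 1.992.
ΔY = k × ΔG = (−£61 billion) / 0.502 ≈ −£121.5 billion.

−£121.5 billion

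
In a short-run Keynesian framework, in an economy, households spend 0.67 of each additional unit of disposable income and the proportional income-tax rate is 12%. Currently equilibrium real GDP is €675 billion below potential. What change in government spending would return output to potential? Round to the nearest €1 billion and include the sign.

+€277 billion

Spending multiplier = 1/(1 − c(1−t)) = 1/(1 − 0.67×0.88) = 1/0.4104 ≈ 2.437.
Need ΔY = +€675 billion, so ΔG = ΔY/k = (+€675 billion) × 0.4104 ≈ +€277 billion.
The government should increase government spending by €277 billion.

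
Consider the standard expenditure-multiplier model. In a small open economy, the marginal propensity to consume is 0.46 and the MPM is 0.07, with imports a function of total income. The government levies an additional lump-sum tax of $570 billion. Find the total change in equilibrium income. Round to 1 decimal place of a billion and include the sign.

−$429.8 billion

A lump-sum tax change of +$570 billion shifts disposable income by −$570 billion; first-round consumption changes by −c × ΔT = −0.46 × (+$570 billion) = −$262.2 billion.
Expenditure multiplier = 1/(1 − c + m) = 1/(1 − 0.46 + 0.07) = 1/0.61 ≈ 1.639.
The tax multiplier is −c × k ≈ −0.754, so ΔY = k × (−c·ΔT) = (−$262.2 billion) / 0.61 ≈ −$429.8 billion.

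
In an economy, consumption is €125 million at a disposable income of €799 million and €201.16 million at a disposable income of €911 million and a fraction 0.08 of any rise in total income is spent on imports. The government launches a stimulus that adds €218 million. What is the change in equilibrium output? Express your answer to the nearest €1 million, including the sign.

+€545 million

MPC = ΔC/ΔYd = (201.16 − 125)/(911 − 799) = 76.16/112 = 0.68.
Expenditure multiplier = 1/(1 − c + m) = 1/(1 − 0.68 + 0.08) = 1/0.4 = 2.5.
ΔY = k × ΔG = (+€218 million) / 0.4 = +€545 million.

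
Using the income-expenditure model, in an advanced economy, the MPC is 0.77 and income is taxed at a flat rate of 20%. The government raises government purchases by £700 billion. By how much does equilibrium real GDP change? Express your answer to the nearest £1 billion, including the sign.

+£1,823 billion

Spending multiplier = 1/(1 − c(1−t)) = 1/(1 − 0.77×0.8) = 1/0.384 ≈ 2.604.
ΔY = k × ΔG = (+£700 billion) / 0.384 ≈ +£1,823 billion.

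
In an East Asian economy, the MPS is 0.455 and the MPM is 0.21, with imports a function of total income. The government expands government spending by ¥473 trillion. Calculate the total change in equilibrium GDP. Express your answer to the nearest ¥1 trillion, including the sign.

+¥711 trillion

MPC = 1 − MPS = 1 − 0.455 = 0.545.
Expenditure multiplier = 1/(1 − c + m) = 1/(1 − 0.545 + 0.21) = 1/0.665 ≈ 1.504.
ΔY = k × ΔG = (+¥473 trillion) / 0.665 ≈ +¥711 trillion.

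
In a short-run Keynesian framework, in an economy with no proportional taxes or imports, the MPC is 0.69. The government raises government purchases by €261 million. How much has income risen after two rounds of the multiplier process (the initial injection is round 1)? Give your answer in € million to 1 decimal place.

Round 1 adds ΔG = €261 million; each later round is MPC = 0.69 times the previous.
After 2 rounds: 261 + 180.09 = ΔG·(1 − c^2)/(1 − c) = 261 × (1 − 0.4761)/0.31 ≈ €441.1 million.

€441.1 million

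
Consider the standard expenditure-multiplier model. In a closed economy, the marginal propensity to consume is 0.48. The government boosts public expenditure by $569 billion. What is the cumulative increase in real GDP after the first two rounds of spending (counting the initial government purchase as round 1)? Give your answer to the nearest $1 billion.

Round 1 adds ΔG = $569 billion; each later round is MPC = 0.48 times the previous.
After 2 rounds: 569 + 273.12 = ΔG·(1 − c^2)/(1 − c) = 569 × (1 − 0.2304)/0.52 ≈ $842 billion.

$842 billion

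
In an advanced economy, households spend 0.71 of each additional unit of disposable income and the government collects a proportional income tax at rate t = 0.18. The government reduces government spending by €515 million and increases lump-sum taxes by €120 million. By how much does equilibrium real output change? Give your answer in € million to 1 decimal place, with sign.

−€1,436.6 million

Expenditure multiplier = 1/(1 − c(1−t)) = 1/(1 − 0.71×0.82) = 1/0.4178 ≈ 2.393.
ΔG contributes k·ΔG = (−€515 million) / 0.4178 ≈ −€1,232.6 million.
ΔT of +€120 million changes first-round spending by −c·ΔT = −€85.2 million, contributing k·(−c·ΔT) = (−€85.2 million) / 0.4178 ≈ −€203.9 million.
Net ΔY = k(ΔG − c·ΔT) = (−€600.2 million) / 0.4178 ≈ −€1,436.6 million.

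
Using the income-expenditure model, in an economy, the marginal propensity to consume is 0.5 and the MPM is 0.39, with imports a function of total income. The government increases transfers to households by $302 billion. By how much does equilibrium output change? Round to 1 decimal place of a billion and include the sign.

+$169.7 billion

The transfer change shifts disposable income by +$302 billion, so first-round consumption changes by c·ΔTR = 0.5 × (+$302 billion) = +$151 billion.
Expenditure multiplier = 1/(1 − c + m) = 1/(1 − 0.5 + 0.39) = 1/0.89 ≈ 1.124.
The transfer multiplier is c × k ≈ 0.562, so ΔY = k × (c·ΔTR) = (+$151 billion) / 0.89 ≈ +$169.7 billion.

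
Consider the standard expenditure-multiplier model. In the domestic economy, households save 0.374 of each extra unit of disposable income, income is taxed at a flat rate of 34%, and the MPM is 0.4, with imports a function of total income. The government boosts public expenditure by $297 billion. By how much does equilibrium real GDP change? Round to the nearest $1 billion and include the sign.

+$301 billion

MPC = 1 − MPS = 1 − 0.374 = 0.626.
Government-spending multiplier = 1/(1 − c(1−t) + m) = 1/(1 − 0.626×0.66 + 0.4) = 1/0.98684 ≈ 1.013.
ΔY = k × ΔG = (+$297 billion) / 0.98684 ≈ +$301 billion.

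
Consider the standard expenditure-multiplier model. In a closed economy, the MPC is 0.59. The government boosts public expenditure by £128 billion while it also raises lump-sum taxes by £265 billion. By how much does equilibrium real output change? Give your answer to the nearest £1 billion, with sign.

Expenditure multiplier = 1/(1 − MPC) = 1/(1 − 0.59) = 1/0.41 ≈ 2.439.
ΔG contributes k·ΔG = (+£128 billion) / 0.41 ≈ +£312.2 billion.
ΔT of +£265 billion changes first-round spending by −c·ΔT = −£156.35 billion, contributing k·(−c·ΔT) = (−£156.35 billion) / 0.41 ≈ −£381.3 billion.
Net ΔY = k(ΔG − c·ΔT) = (−£28.35 billion) / 0.41 ≈ −£69 billion.

−£69 billion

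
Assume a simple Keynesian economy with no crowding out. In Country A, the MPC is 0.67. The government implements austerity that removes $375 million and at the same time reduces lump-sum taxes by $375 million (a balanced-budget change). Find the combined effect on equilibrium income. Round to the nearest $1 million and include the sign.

Expenditure multiplier = 1/(1 − MPC) = 1/(1 − 0.67) = 1/0.33 ≈ 3.03.
ΔG contributes k·ΔG = (−$375 million) / 0.33 ≈ −$1,136.4 million.
ΔT of −$375 million changes first-round spending by −c·ΔT = +$251.25 million, contributing k·(−c·ΔT) = (+$251.25 million) / 0.33 ≈ +$761.4 million.
With ΔG = ΔT and no other leakages, the balanced-budget multiplier is 1, so ΔY = ΔG = −$375 million.

−$375 million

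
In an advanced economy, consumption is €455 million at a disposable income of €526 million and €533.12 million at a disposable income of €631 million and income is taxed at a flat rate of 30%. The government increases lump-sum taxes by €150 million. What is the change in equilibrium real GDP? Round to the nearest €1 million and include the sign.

MPC = ΔC/ΔYd = (533.12 − 455)/(631 − 526) = 78.12/105 = 0.744.
A lump-sum tax change of +€150 million shifts disposable income by −€150 million; first-round consumption changes by −c × ΔT = −0.744 × (+€150 million) = −€111.6 million.
Expenditure multiplier = 1/(1 − c(1−t)) = 1/(1 − 0.744×0.7) = 1/0.4792 ≈ 2.087.
The tax multiplier is −c × k ≈ −1.553, so ΔY = k × (−c·ΔT) = (−€111.6 million) / 0.4792 ≈ −€233 million.

−€233 million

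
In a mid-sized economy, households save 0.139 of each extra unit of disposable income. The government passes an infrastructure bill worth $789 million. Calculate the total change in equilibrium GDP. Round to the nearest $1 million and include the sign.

+$5,676 million

MPC = 1 − MPS = 1 − 0.139 = 0.861.
Government-spending multiplier = 1/(1 − MPC) = 1/(1 − 0.861) = 1/0.139 ≈ 7.194.
ΔY = k × ΔG = (+$789 million) / 0.139 ≈ +$5,676 million.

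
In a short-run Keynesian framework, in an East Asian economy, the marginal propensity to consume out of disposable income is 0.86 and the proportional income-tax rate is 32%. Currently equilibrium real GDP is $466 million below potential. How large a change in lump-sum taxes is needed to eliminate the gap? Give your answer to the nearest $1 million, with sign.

Spending multiplier = 1/(1 − c(1−t)) = 1/(1 − 0.86×0.68) = 1/0.4152 ≈ 2.408.
Tax multiplier = −c·k = −0.86/0.4152 ≈ −2.071. Need ΔY = +$466 million, so ΔT = ΔY/(−c·k) = −(+$466 million) × 0.4152 / 0.86 ≈ −$225 million.
The government should cut lump-sum taxes by $225 million.

−$225 million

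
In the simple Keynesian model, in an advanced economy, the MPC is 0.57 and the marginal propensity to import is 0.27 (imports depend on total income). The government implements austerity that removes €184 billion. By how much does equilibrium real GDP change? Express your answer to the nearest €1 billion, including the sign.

−€263 billion

Expenditure multiplier = 1/(1 − c + m) = 1/(1 − 0.57 + 0.27) = 1/0.7 ≈ 1.429.
ΔY = k × ΔG = (−€184 billion) / 0.7 ≈ −€263 billion.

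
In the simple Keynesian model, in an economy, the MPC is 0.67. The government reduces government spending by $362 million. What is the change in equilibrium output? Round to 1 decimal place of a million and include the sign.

Spending multiplier = 1/(1 − MPC) = 1/(1 − 0.67) = 1/0.33 ≈ 3.03.
ΔY = k × ΔG = (−$362 million) / 0.33 ≈ −$1,097 million.

−$1,097.0 million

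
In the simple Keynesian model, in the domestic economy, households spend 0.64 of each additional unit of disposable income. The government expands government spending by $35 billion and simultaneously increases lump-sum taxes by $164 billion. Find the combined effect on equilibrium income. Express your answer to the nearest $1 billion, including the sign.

−$194 billion

Expenditure multiplier = 1/(1 − MPC) = 1/(1 − 0.64) = 1/0.36 ≈ 2.778.
ΔG contributes k·ΔG = (+$35 billion) / 0.36 ≈ +$97.2 billion.
ΔT of +$164 billion changes first-round spending by −c·ΔT = −$104.96 billion, contributing k·(−c·ΔT) = (−$104.96 billion) / 0.36 ≈ −$291.6 billion.
Net ΔY = k(ΔG − c·ΔT) = (−$69.96 billion) / 0.36 ≈ −$194 billion.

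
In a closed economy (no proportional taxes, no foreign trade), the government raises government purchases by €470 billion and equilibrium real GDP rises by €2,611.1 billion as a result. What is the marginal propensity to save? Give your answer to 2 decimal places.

Implied spending multiplier k = ΔY/ΔG = 2,611.1/470 ≈ 5.5555.
Since k = 1/(1 − MPC), MPC = 1 − 1/k = 1 − ΔG/ΔY = 1 − 470/2,611.1 ≈ 0.82.
MPS = 1 − MPC = 0.18.

0.18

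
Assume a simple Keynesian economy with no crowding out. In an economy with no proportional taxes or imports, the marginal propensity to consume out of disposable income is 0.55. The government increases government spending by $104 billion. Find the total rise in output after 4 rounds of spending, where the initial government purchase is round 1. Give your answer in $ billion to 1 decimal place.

$210.0 billion

Round 1 adds ΔG = $104 billion; each later round is MPC = 0.55 times the previous.
After 4 rounds: 104 + 57.2 + 31.46 + 17.303 = ΔG·(1 − c^4)/(1 − c) = 104 × (1 − 0.09150625)/0.45 ≈ $210 billion.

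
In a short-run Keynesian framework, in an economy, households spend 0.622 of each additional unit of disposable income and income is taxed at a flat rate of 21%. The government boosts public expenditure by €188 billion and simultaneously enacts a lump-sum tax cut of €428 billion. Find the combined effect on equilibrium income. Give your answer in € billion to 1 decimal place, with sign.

Expenditure multiplier = 1/(1 − c(1−t)) = 1/(1 − 0.622×0.79) = 1/0.50862 ≈ 1.966.
ΔG contributes k·ΔG = (+€188 billion) / 0.50862 ≈ +€369.6 billion.
ΔT of −€428 billion changes first-round spending by −c·ΔT = +€266.216 billion, contributing k·(−c·ΔT) = (+€266.216 billion) / 0.50862 ≈ +€523.4 billion.
Net ΔY = k(ΔG − c·ΔT) = (+€454.216 billion) / 0.50862 ≈ +€893 billion.

+€893.0 billion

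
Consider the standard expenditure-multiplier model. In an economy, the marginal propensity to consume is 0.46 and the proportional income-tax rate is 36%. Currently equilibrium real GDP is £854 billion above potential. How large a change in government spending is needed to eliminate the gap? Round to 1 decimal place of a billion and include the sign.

Spending multiplier = 1/(1 − c(1−t)) = 1/(1 − 0.46×0.64) = 1/0.7056 ≈ 1.417.
Need ΔY = −£854 billion, so ΔG = ΔY/k = (−£854 billion) × 0.7056 ≈ −£602.6 billion.
The government should cut government spending by £602.6 billion.

−£602.6 billion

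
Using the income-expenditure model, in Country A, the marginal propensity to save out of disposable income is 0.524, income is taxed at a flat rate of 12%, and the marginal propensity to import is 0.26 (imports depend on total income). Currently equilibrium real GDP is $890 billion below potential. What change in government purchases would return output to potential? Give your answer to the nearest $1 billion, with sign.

MPC = 1 − MPS = 1 − 0.524 = 0.476.
Spending multiplier = 1/(1 − c(1−t) + m) = 1/(1 − 0.476×0.88 + 0.26) = 1/0.84112 ≈ 1.189.
Need ΔY = +$890 billion, so ΔG = ΔY/k = (+$890 billion) × 0.84112 ≈ +$749 billion.
The government should increase government purchases by $749 billion.

+$749 billion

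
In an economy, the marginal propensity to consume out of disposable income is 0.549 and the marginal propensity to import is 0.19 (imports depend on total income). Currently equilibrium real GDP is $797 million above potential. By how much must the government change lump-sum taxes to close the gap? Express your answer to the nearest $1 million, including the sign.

+$931 million

Spending multiplier = 1/(1 − c + m) = 1/(1 − 0.549 + 0.19) = 1/0.641 ≈ 1.56.
Tax multiplier = −c·k = −0.549/0.641 ≈ −0.856. Need ΔY = −$797 million, so ΔT = ΔY/(−c·k) = −(−$797 million) × 0.641 / 0.549 ≈ +$931 million.
The government should raise lump-sum taxes by $931 million.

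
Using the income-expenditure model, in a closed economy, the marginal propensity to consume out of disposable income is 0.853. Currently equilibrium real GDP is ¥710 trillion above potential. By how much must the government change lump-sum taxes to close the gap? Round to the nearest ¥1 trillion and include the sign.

+¥122 trillion

Spending multiplier = 1/(1 − MPC) = 1/(1 − 0.853) = 1/0.147 ≈ 6.803.
Tax multiplier = −c·k = −0.853/0.147 ≈ −5.803. Need ΔY = −¥710 trillion, so ΔT = ΔY/(−c·k) = −(−¥710 trillion) × 0.147 / 0.853 ≈ +¥122 trillion.
The government should raise lump-sum taxes by ¥122 trillion.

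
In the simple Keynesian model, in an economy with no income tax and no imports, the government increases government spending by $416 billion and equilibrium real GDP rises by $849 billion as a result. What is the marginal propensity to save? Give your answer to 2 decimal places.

Implied spending multiplier k = ΔY/ΔG = 849/416 ≈ 2.0409.
Since k = 1/(1 − MPC), MPC = 1 − 1/k = 1 − ΔG/ΔY = 1 − 416/849 ≈ 0.51.
MPS = 1 − MPC = 0.49.

0.49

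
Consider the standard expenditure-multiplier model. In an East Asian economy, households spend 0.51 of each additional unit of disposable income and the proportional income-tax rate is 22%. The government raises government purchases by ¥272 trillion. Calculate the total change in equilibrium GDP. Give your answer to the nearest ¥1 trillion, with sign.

Spending multiplier = 1/(1 − c(1−t)) = 1/(1 − 0.51×0.78) = 1/0.6022 ≈ 1.661.
ΔY = k × ΔG = (+¥272 trillion) / 0.6022 ≈ +¥452 trillion.

+¥452 trillion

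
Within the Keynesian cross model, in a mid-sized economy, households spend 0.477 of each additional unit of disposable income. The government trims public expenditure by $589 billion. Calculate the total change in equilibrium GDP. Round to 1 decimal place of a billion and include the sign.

Spending multiplier = 1/(1 − MPC) = 1/(1 − 0.477) = 1/0.523 ≈ 1.912.
ΔY = k × ΔG = (−$589 billion) / 0.523 ≈ −$1,126.2 billion.

−$1,126.2 billion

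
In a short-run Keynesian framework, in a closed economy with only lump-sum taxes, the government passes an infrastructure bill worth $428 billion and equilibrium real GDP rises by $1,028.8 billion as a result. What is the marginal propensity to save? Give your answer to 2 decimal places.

Implied spending multiplier k = ΔY/ΔG = 1,028.8/428 ≈ 2.4037.
Since k = 1/(1 − MPC), MPC = 1 − 1/k = 1 − ΔG/ΔY = 1 − 428/1,028.8 ≈ 0.58.
MPS = 1 − MPC = 0.42.

0.42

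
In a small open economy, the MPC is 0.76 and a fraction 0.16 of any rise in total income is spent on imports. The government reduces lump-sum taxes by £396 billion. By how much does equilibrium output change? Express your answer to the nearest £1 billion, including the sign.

A lump-sum tax change of −£396 billion shifts disposable income by +£396 billion; first-round consumption changes by −c × ΔT = −0.76 × (−£396 billion) = +£300.96 billion.
Expenditure multiplier = 1/(1 − c + m) = 1/(1 − 0.76 + 0.16) = 1/0.4 = 2.5.
The tax multiplier is −c × k = −1.9, so ΔY = k × (−c·ΔT) = (+£300.96 billion) / 0.4 ≈ +£752 billion.

+£752 billion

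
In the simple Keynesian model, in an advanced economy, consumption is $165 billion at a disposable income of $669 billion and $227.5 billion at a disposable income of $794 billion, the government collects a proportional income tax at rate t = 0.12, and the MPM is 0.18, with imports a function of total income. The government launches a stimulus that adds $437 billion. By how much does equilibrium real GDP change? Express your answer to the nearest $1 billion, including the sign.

+$591 billion

MPC = ΔC/ΔYd = (227.5 − 165)/(794 − 669) = 62.5/125 = 0.5.
Government-spending multiplier = 1/(1 − c(1−t) + m) = 1/(1 − 0.5×0.88 + 0.18) = 1/0.74 ≈ 1.351.
ΔY = k × ΔG = (+$437 billion) / 0.74 ≈ +$591 billion.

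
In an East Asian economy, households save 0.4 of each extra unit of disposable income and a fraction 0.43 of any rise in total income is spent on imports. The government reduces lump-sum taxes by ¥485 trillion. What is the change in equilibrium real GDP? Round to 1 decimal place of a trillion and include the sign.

+¥350.6 trillion

MPC = 1 − MPS = 1 − 0.4 = 0.6.
A lump-sum tax change of −¥485 trillion shifts disposable income by +¥485 trillion; first-round consumption changes by −c × ΔT = −0.6 × (−¥485 trillion) = +¥291 trillion.
Expenditure multiplier = 1/(1 − c + m) = 1/(1 − 0.6 + 0.43) = 1/0.83 ≈ 1.205.
The tax multiplier is −c × k ≈ −0.723, so ΔY = k × (−c·ΔT) = (+¥291 trillion) / 0.83 ≈ +¥350.6 trillion.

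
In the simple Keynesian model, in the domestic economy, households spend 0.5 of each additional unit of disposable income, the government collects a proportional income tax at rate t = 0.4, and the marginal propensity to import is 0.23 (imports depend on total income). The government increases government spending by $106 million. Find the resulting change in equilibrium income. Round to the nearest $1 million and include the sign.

+$114 million

Expenditure multiplier = 1/(1 − c(1−t) + m) = 1/(1 − 0.5×0.6 + 0.23) = 1/0.93 ≈ 1.075.
ΔY = k × ΔG = (+$106 million) / 0.93 ≈ +$114 million.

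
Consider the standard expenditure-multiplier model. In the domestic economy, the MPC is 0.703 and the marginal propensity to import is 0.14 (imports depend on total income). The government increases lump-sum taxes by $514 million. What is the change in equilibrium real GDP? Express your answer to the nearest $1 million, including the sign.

A lump-sum tax change of +$514 million shifts disposable income by −$514 million; first-round consumption changes by −c × ΔT = −0.703 × (+$514 million) = −$361.342 million.
Expenditure multiplier = 1/(1 − c + m) = 1/(1 − 0.703 + 0.14) = 1/0.437 ≈ 2.288.
The tax multiplier is −c × k ≈ −1.609, so ΔY = k × (−c·ΔT) = (−$361.342 million) / 0.437 ≈ −$827 million.

−$827 million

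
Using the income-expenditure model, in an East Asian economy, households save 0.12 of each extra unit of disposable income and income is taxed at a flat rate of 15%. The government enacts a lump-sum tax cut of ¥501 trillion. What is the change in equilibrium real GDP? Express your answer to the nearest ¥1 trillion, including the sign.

MPC = 1 − MPS = 1 − 0.12 = 0.88.
A lump-sum tax change of −¥501 trillion shifts disposable income by +¥501 trillion; first-round consumption changes by −c × ΔT = −0.88 × (−¥501 trillion) = +¥440.88 trillion.
Expenditure multiplier = 1/(1 − c(1−t)) = 1/(1 − 0.88×0.85) = 1/0.252 ≈ 3.968.
The tax multiplier is −c × k ≈ −3.492, so ΔY = k × (−c·ΔT) = (+¥440.88 trillion) / 0.252 ≈ +¥1,750 trillion.

+¥1,750 trillion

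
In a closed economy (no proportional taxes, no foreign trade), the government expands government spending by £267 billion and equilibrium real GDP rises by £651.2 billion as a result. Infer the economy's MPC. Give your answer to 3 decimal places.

0.590

Implied spending multiplier k = ΔY/ΔG = 651.2/267 ≈ 2.439.
Since k = 1/(1 − MPC), MPC = 1 − 1/k = 1 − ΔG/ΔY = 1 − 267/651.2 ≈ 0.590.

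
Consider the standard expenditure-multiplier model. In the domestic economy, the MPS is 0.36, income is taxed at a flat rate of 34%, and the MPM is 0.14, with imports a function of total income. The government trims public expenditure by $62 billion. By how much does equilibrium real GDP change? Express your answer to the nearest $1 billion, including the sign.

−$86 billion

MPC = 1 − MPS = 1 − 0.36 = 0.64.
Expenditure multiplier = 1/(1 − c(1−t) + m) = 1/(1 − 0.64×0.66 + 0.14) = 1/0.7176 ≈ 1.394.
ΔY = k × ΔG = (−$62 billion) / 0.7176 ≈ −$86 billion.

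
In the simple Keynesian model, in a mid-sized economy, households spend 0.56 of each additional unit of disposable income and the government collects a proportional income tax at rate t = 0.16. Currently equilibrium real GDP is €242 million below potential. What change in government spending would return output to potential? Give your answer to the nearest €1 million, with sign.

+€128 million

Spending multiplier = 1/(1 − c(1−t)) = 1/(1 − 0.56×0.84) = 1/0.5296 ≈ 1.888.
Need ΔY = +€242 million, so ΔG = ΔY/k = (+€242 million) × 0.5296 ≈ +€128 million.
The government should increase government spending by €128 million.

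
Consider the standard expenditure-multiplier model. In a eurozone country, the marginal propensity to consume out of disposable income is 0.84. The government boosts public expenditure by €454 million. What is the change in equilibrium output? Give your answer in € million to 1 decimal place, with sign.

+€2,837.5 million

Expenditure multiplier = 1/(1 − MPC) = 1/(1 − 0.84) = 1/0.16 = 6.25.
ΔY = k × ΔG = (+€454 million) / 0.16 = +€2,837.5 million.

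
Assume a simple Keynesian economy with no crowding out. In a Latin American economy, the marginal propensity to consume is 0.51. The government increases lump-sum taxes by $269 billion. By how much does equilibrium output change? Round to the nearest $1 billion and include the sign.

A lump-sum tax change of +$269 billion shifts disposable income by −$269 billion; first-round consumption changes by −c × ΔT = −0.51 × (+$269 billion) = −$137.19 billion.
Expenditure multiplier = 1/(1 − MPC) = 1/(1 − 0.51) = 1/0.49 ≈ 2.041.
The tax multiplier is −c × k ≈ −1.041, so ΔY = k × (−c·ΔT) = (−$137.19 billion) / 0.49 ≈ −$280 billion.

−$280 billion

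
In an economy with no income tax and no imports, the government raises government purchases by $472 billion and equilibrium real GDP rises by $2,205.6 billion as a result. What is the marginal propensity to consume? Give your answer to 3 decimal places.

0.786

Implied spending multiplier k = ΔY/ΔG = 2,205.6/472 ≈ 4.6729.
Since k = 1/(1 − MPC), MPC = 1 − 1/k = 1 − ΔG/ΔY = 1 − 472/2,205.6 ≈ 0.786.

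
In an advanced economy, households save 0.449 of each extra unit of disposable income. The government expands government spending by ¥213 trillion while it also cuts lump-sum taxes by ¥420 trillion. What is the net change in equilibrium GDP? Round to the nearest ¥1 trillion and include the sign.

+¥990 trillion

MPC = 1 − MPS = 1 − 0.449 = 0.551.
Expenditure multiplier = 1/(1 − MPC) = 1/(1 − 0.551) = 1/0.449 ≈ 2.227.
ΔG contributes k·ΔG = (+¥213 trillion) / 0.449 ≈ +¥474.4 trillion.
ΔT of −¥420 trillion changes first-round spending by −c·ΔT = +¥231.42 trillion, contributing k·(−c·ΔT) = (+¥231.42 trillion) / 0.449 ≈ +¥515.4 trillion.
Net ΔY = k(ΔG − c·ΔT) = (+¥444.42 trillion) / 0.449 ≈ +¥990 trillion.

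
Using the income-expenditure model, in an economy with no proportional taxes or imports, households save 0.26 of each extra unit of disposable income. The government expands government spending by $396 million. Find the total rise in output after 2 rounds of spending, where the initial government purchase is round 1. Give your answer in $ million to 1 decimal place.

$689.0 million

MPC = 1 − MPS = 1 − 0.26 = 0.74.
Round 1 adds ΔG = $396 million; each later round is MPC = 0.74 times the previous.
After 2 rounds: 396 + 293.04 = ΔG·(1 − c^2)/(1 − c) = 396 × (1 − 0.5476)/0.26 ≈ $689 million.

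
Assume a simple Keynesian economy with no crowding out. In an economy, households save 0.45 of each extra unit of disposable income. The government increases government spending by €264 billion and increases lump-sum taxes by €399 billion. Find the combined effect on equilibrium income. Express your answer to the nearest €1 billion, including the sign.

+€99 billion

MPC = 1 − MPS = 1 − 0.45 = 0.55.
Expenditure multiplier = 1/(1 − MPC) = 1/(1 − 0.55) = 1/0.45 ≈ 2.222.
ΔG contributes k·ΔG = (+€264 billion) / 0.45 ≈ +€586.7 billion.
ΔT of +€399 billion changes first-round spending by −c·ΔT = −€219.45 billion, contributing k·(−c·ΔT) = (−€219.45 billion) / 0.45 ≈ −€487.7 billion.
Net ΔY = k(ΔG − c·ΔT) = (+€44.55 billion) / 0.45 = +€99 billion.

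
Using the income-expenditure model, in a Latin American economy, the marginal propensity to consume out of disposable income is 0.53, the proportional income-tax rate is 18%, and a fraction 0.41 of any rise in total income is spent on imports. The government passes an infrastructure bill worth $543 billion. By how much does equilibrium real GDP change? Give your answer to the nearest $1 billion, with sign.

+$557 billion

Government-spending multiplier = 1/(1 − c(1−t) + m) = 1/(1 − 0.53×0.82 + 0.41) = 1/0.9754 ≈ 1.025.
ΔY = k × ΔG = (+$543 billion) / 0.9754 ≈ +$557 billion.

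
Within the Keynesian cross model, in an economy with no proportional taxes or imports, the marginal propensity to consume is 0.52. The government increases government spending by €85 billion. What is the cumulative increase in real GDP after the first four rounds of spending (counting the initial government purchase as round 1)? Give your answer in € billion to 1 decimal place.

Round 1 adds ΔG = €85 billion; each later round is MPC = 0.52 times the previous.
After 4 rounds: 85 + 44.2 + 22.984 + 11.95168 = ΔG·(1 − c^4)/(1 − c) = 85 × (1 − 0.07311616)/0.48 ≈ €164.1 billion.

€164.1 billion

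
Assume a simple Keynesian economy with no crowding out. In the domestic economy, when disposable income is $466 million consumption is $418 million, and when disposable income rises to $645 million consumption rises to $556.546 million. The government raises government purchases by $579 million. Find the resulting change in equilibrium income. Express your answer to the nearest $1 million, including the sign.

MPC = ΔC/ΔYd = (556.546 − 418)/(645 − 466) = 138.546/179 = 0.774.
Expenditure multiplier = 1/(1 − MPC) = 1/(1 − 0.774) = 1/0.226 ≈ 4.425.
ΔY = k × ΔG = (+$579 million) / 0.226 ≈ +$2,562 million.

+$2,562 million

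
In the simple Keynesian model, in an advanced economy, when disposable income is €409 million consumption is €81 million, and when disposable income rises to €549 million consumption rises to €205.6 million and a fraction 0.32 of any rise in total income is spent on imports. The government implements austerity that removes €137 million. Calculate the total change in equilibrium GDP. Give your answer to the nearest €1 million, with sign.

MPC = ΔC/ΔYd = (205.6 − 81)/(549 − 409) = 124.6/140 = 0.89.
Spending multiplier = 1/(1 − c + m) = 1/(1 − 0.89 + 0.32) = 1/0.43 ≈ 2.326.
ΔY = k × ΔG = (−€137 million) / 0.43 ≈ −€319 million.

−€319 million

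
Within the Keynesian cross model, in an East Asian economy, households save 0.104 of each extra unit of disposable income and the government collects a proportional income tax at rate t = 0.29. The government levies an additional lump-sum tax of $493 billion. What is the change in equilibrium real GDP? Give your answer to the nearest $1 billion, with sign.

MPC = 1 − MPS = 1 − 0.104 = 0.896.
A lump-sum tax change of +$493 billion shifts disposable income by −$493 billion; first-round consumption changes by −c × ΔT = −0.896 × (+$493 billion) = −$441.728 billion.
Expenditure multiplier = 1/(1 − c(1−t)) = 1/(1 − 0.896×0.71) = 1/0.36384 ≈ 2.748.
The tax multiplier is −c × k ≈ −2.463, so ΔY = k × (−c·ΔT) = (−$441.728 billion) / 0.36384 ≈ −$1,214 billion.

−$1,214 billion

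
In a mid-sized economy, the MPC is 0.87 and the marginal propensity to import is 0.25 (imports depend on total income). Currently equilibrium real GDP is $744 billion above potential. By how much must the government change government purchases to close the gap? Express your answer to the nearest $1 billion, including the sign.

−$283 billion

Spending multiplier = 1/(1 − c + m) = 1/(1 − 0.87 + 0.25) = 1/0.38 ≈ 2.632.
Need ΔY = −$744 billion, so ΔG = ΔY/k = (−$744 billion) × 0.38 ≈ −$283 billion.
The government should cut government purchases by $283 billion.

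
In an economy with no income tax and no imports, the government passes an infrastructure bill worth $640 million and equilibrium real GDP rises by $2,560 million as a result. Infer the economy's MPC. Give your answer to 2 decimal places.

0.75

Implied spending multiplier k = ΔY/ΔG = 2,560/640 = 4.
Since k = 1/(1 − MPC), MPC = 1 − 1/k = 1 − ΔG/ΔY = 1 − 640/2,560 = 0.75.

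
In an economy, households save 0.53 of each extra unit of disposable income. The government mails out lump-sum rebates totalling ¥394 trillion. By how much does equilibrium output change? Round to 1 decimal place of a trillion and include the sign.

MPC = 1 − MPS = 1 − 0.53 = 0.47.
A lump-sum tax change of −¥394 trillion shifts disposable income by +¥394 trillion; first-round consumption changes by −c × ΔT = −0.47 × (−¥394 trillion) = +¥185.18 trillion.
Expenditure multiplier = 1/(1 − MPC) = 1/(1 − 0.47) = 1/0.53 ≈ 1.887.
The tax multiplier is −c × k ≈ −0.887, so ΔY = k × (−c·ΔT) = (+¥185.18 trillion) / 0.53 ≈ +¥349.4 trillion.

+¥349.4 trillion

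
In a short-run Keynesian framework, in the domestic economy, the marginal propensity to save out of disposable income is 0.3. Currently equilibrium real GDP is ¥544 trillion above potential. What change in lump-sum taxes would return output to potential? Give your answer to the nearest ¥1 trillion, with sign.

MPC = 1 − MPS = 1 − 0.3 = 0.7.
Spending multiplier = 1/(1 − MPC) = 1/(1 − 0.7) = 1/0.3 ≈ 3.333.
Tax multiplier = −c·k = −0.7/0.3 ≈ −2.333. Need ΔY = −¥544 trillion, so ΔT = ΔY/(−c·k) = −(−¥544 trillion) × 0.3 / 0.7 ≈ +¥233 trillion.
The government should raise lump-sum taxes by ¥233 trillion.

+¥233 trillion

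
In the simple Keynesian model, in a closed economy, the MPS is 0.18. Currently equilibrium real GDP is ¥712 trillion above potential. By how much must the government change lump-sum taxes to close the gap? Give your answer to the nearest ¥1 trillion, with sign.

MPC = 1 − MPS = 1 − 0.18 = 0.82.
Spending multiplier = 1/(1 − MPC) = 1/(1 − 0.82) = 1/0.18 ≈ 5.556.
Tax multiplier = −c·k = −0.82/0.18 ≈ −4.556. Need ΔY = −¥712 trillion, so ΔT = ΔY/(−c·k) = −(−¥712 trillion) × 0.18 / 0.82 ≈ +¥156 trillion.
The government should raise lump-sum taxes by ¥156 trillion.

+¥156 trillion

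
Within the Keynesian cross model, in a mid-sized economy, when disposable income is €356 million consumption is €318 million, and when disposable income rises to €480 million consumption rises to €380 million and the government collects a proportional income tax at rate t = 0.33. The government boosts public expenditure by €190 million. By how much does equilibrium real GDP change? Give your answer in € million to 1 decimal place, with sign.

+€285.7 million

MPC = ΔC/ΔYd = (380 − 318)/(480 − 356) = 62/124 = 0.5.
Expenditure multiplier = 1/(1 − c(1−t)) = 1/(1 − 0.5×0.67) = 1/0.665 ≈ 1.504.
ΔY = k × ΔG = (+€190 million) / 0.665 ≈ +€285.7 million.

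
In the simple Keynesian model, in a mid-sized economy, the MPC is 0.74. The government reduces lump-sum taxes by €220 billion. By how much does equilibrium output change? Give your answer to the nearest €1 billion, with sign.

A lump-sum tax change of −€220 billion shifts disposable income by +€220 billion; first-round consumption changes by −c × ΔT = −0.74 × (−€220 billion) = +€162.8 billion.
Expenditure multiplier = 1/(1 − MPC) = 1/(1 − 0.74) = 1/0.26 ≈ 3.846.
The tax multiplier is −c × k ≈ −2.846, so ΔY = k × (−c·ΔT) = (+€162.8 billion) / 0.26 ≈ +€626 billion.

+€626 billion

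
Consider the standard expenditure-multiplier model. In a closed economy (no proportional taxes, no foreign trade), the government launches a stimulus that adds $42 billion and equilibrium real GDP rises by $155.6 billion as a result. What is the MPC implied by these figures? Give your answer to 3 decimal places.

0.730

Implied spending multiplier k = ΔY/ΔG = 155.6/42 ≈ 3.7048.
Since k = 1/(1 − MPC), MPC = 1 − 1/k = 1 − ΔG/ΔY = 1 − 42/155.6 ≈ 0.730.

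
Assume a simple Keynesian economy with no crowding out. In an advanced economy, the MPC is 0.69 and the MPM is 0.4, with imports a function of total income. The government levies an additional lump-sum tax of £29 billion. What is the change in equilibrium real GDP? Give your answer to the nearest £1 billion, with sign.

−£28 billion

A lump-sum tax change of +£29 billion shifts disposable income by −£29 billion; first-round consumption changes by −c × ΔT = −0.69 × (+£29 billion) = −£20.01 billion.
Expenditure multiplier = 1/(1 − c + m) = 1/(1 − 0.69 + 0.4) = 1/0.71 ≈ 1.408.
The tax multiplier is −c × k ≈ −0.972, so ΔY = k × (−c·ΔT) = (−£20.01 billion) / 0.71 ≈ −£28 billion.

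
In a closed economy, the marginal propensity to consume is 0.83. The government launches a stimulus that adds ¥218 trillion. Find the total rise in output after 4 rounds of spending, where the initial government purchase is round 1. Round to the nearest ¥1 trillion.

Round 1 adds ΔG = ¥218 trillion; each later round is MPC = 0.83 times the previous.
After 4 rounds: 218 + 180.94 + 150.1802 + 124.649566 = ΔG·(1 − c^4)/(1 − c) = 218 × (1 − 0.47458321)/0.17 ≈ ¥674 trillion.

¥674 trillion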